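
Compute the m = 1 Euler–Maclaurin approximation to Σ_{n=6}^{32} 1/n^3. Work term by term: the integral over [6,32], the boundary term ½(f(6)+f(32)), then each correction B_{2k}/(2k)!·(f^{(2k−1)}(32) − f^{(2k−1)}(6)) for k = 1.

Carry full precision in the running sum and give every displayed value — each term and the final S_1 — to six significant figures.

S_1 ≈ 0.0159233

The integral term ∫_6^32 1/x^3 dx = 0.0134006.
½[f(6) + f(32)] = ½[0.00462963 + 3.05176e-05] = 0.00233007.
Integral + boundary = 0.0157307.
Order-1 term: 1/12 · (-2.86102e-06 − (-0.00231481)) = 0.000192663.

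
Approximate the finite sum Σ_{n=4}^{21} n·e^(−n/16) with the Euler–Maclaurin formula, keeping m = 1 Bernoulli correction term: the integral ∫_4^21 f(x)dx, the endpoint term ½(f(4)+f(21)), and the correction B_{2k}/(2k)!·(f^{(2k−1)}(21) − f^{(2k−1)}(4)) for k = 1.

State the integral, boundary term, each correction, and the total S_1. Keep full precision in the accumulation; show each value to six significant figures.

Integral: ∫_4^21 x·e^(−x/16) dx = 89.8816.
½[f(4) + f(21)] = ½[3.11520 + 5.65207] = 4.38364.
Integral + boundary = 94.2653.
Correction k=1: B_{2}/2! · (f^{(1)}(21) − f^{(1)}(4)) = 1/12 · (-0.0841082 − 0.584101) = -0.0556841.

S_1 ≈ 94.2096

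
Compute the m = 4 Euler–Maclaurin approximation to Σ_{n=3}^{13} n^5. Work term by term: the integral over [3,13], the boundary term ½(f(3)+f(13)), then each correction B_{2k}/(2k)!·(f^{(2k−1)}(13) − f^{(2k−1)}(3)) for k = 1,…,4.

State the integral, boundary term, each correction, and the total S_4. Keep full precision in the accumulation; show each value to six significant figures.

S_4 ≈ 1.00197e+06

Integral: ∫_3^13 x^5 dx = 804347.
Boundary: ½(f(3) + f(13)) = ½(243.000 + 371293) = 185768.
So far: 990115.
k=1: B_{2}/(2)! × [f^{(1)}(13) − f^{(1)}(3)] = 1/12 × (142805 − 405.000) = 11866.7.
After k=1: 1.00198e+06.
k=2: B_{4}/(4)! × [f^{(3)}(13) − f^{(3)}(3)] = −1/720 × (10140.0 − 540.000) = -13.3333.
After k=2: 1.00197e+06.
k=3: B_{6}/(6)! × [f^{(5)}(13) − f^{(5)}(3)] = 1/30240 × (120.000 − 120.000) = 0.00000.
After k=3: 1.00197e+06.
k=4: B_{8}/(8)! × [f^{(7)}(13) − f^{(7)}(3)] = −1/1209600 × (0.00000 − 0.00000) = 0.00000.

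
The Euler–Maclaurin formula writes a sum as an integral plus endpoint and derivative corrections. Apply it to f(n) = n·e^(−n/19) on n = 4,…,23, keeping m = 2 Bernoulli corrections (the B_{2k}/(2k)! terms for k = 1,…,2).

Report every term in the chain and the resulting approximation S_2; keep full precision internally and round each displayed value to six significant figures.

S_2 ≈ 121.192

∫_4^23 x·e^(−x/19) dx evaluates to 116.203.
½[f(4) + f(23)] = ½[3.24063 + 6.85493] = 5.04778.
So far: 121.250.
k=1: B_{2}/(2)! × [f^{(1)}(23) − f^{(1)}(4)] = 1/12 × (-0.0627453 − 0.639598) = -0.0585286.
Running total after k=1: 121.192.
k=2: B_{4}/(4)! × [f^{(3)}(23) − f^{(3)}(4)] = −1/720 × (0.00147738 − 0.00626015) = 6.64273e-06.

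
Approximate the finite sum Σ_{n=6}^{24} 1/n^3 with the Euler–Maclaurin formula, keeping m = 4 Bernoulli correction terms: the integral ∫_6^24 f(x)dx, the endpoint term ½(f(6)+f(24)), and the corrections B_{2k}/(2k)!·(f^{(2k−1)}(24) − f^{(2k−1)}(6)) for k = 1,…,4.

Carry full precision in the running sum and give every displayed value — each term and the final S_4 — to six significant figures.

The integral term ∫_6^24 1/x^3 dx = 0.0130208.
Endpoint term: (f(6) + f(24))/2 = (0.00462963 + 7.23380e-05)/2 = 0.00235098.
Integral + boundary = 0.0153718.
Correction k=1: B_{2}/2! · (f^{(1)}(24) − f^{(1)}(6)) = 1/12 · (-9.04225e-06 − (-0.00231481)) = 0.000192148.
After k=1: 0.0155640.
Correction k=2: B_{4}/4! · (f^{(3)}(24) − f^{(3)}(6)) = −1/720 · (-3.13967e-07 − (-0.00128601)) = -1.78569e-06.
After k=2: 0.0155622.
Correction k=3: B_{6}/6! · (f^{(5)}(24) − f^{(5)}(6)) = 1/30240 · (-2.28934e-08 − (-0.00150034)) = 4.96138e-08.
After k=3: 0.0155622.
Correction k=4: B_{8}/8! · (f^{(7)}(24) − f^{(7)}(6)) = −1/1209600 · (-2.86168e-09 − (-0.00300069)) = -2.48072e-09.

S_4 ≈ 0.0155622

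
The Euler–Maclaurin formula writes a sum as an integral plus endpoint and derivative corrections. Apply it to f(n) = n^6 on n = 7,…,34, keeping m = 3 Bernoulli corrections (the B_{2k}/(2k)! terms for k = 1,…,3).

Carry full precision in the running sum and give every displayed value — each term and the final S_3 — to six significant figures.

Integral: ∫_7^34 x^6 dx = 7.50322e+09.
Endpoint term: (f(7) + f(34))/2 = (117649 + 1.54480e+09)/2 = 7.72461e+08.
So far: 8.27568e+09.
k=1: B_{2}/(2)! × [f^{(1)}(34) − f^{(1)}(7)] = 1/12 × (2.72613e+08 − 100842) = 2.27093e+07.
Running total after k=1: 8.29839e+09.
k=2: B_{4}/(4)! × [f^{(3)}(34) − f^{(3)}(7)] = −1/720 × (4.71648e+06 − 41160.0) = -6493.50.
Running total after k=2: 8.29838e+09.
k=3: B_{6}/(6)! × [f^{(5)}(34) − f^{(5)}(7)] = 1/30240 × (24480.0 − 5040.00) = 0.642857.

S_3 ≈ 8.29838e+09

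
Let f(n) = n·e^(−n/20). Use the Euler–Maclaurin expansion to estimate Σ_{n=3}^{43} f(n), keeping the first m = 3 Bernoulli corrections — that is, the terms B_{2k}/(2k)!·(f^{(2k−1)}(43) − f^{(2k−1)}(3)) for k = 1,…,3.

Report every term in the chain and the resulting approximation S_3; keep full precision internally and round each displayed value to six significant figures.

S_3 ≈ 252.879

The integral term ∫_3^43 x·e^(−x/20) dx = 249.156.
Boundary: ½(f(3) + f(43)) = ½(2.58212 + 5.00882) = 3.79547.
So far: 252.951.
k=1: B_{2}/(2)! × [f^{(1)}(43) − f^{(1)}(3)] = 1/12 × (-0.133957 − 0.731602) = -0.0721299.
Partial sum through k=1: 252.879.
k=2: B_{4}/(4)! × [f^{(3)}(43) − f^{(3)}(3)] = −1/720 × (0.000247529 − 0.00613254) = 8.17363e-06.
Partial sum through k=2: 252.879.
k=3: B_{6}/(6)! × [f^{(5)}(43) − f^{(5)}(3)] = 1/30240 × (2.07487e-06 − 2.60902e-05) = -7.94158e-10.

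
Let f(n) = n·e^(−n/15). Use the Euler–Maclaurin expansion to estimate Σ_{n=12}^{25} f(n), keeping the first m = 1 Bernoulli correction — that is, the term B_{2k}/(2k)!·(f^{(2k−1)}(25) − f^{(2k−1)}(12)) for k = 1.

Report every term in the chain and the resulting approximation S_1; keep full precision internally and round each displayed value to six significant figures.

∫_12^25 x·e^(−x/15) dx evaluates to 68.6529.
Boundary: ½(f(12) + f(25)) = ½(5.39195 + 4.72189) = 5.05692.
Running total after boundary: 73.7098.
k=1: B_{2}/(2)! × [f^{(1)}(25) − f^{(1)}(12)] = 1/12 × (-0.125917 − 0.0898658) = -0.0179819.

S_1 ≈ 73.6918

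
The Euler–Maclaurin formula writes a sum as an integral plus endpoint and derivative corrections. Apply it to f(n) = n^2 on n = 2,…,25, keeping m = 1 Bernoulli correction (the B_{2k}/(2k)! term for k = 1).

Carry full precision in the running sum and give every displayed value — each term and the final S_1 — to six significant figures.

S_1 ≈ 5524.00

The integral term ∫_2^25 x^2 dx = 5205.67.
½[f(2) + f(25)] = ½[4.00000 + 625.000] = 314.500.
So far: 5520.17.
Order-1 term: 1/12 · (50.0000 − 4.00000) = 3.83333.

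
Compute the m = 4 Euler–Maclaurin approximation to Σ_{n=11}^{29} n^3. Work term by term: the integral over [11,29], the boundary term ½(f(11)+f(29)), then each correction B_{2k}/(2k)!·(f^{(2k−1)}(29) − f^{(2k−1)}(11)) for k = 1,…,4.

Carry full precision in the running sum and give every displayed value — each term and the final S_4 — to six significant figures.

The integral term ∫_11^29 x^3 dx = 173160.
Endpoint term: (f(11) + f(29))/2 = (1331.00 + 24389.0)/2 = 12860.0.
So far: 186020.
k=1: B_{2}/(2)! × [f^{(1)}(29) − f^{(1)}(11)] = 1/12 × (2523.00 − 363.000) = 180.000.
Running total after k=1: 186200.
k=2: B_{4}/(4)! × [f^{(3)}(29) − f^{(3)}(11)] = −1/720 × (6.00000 − 6.00000) = 0.00000.
Running total after k=2: 186200.
k=3: B_{6}/(6)! × [f^{(5)}(29) − f^{(5)}(11)] = 1/30240 × (0.00000 − 0.00000) = 0.00000.
Running total after k=3: 186200.
k=4: B_{8}/(8)! × [f^{(7)}(29) − f^{(7)}(11)] = −1/1209600 × (0.00000 − 0.00000) = 0.00000.

S_4 ≈ 186200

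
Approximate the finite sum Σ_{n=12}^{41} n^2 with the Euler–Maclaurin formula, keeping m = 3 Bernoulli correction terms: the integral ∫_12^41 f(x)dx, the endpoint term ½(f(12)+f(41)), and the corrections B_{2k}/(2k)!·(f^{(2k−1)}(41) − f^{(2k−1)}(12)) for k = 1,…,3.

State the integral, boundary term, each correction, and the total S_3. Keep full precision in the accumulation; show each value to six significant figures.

S_3 ≈ 23315.0

∫_12^41 x^2 dx evaluates to 22397.7.
Boundary: ½(f(12) + f(41)) = ½(144.000 + 1681.00) = 912.500.
Running total after boundary: 23310.2.
Order-1 term: 1/12 · (82.0000 − 24.0000) = 4.83333.
After k=1: 23315.0.
Order-2 term: −1/720 · (0.00000 − 0.00000) = 0.00000.
After k=2: 23315.0.
Order-3 term: 1/30240 · (0.00000 − 0.00000) = 0.00000.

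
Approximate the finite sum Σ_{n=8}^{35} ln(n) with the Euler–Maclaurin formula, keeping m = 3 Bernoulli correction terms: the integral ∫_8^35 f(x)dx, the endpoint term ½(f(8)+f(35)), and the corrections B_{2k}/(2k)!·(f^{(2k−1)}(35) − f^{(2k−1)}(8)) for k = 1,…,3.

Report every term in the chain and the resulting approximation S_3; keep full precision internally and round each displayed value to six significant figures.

S_3 ≈ 83.6110

The integral term ∫_8^35 ln(x) dx = 80.8016.
½[f(8) + f(35)] = ½[2.07944 + 3.55535] = 2.81739.
So far: 83.6190.
Correction k=1: B_{2}/2! · (f^{(1)}(35) − f^{(1)}(8)) = 1/12 · (0.0285714 − 0.125000) = -0.00803571.
Running total after k=1: 83.6110.
Correction k=2: B_{4}/4! · (f^{(3)}(35) − f^{(3)}(8)) = −1/720 · (4.66472e-05 − 0.00390625) = 5.36056e-06.
Running total after k=2: 83.6110.
Correction k=3: B_{6}/6! · (f^{(5)}(35) − f^{(5)}(8)) = 1/30240 · (4.56952e-07 − 0.000732422) = -2.42052e-08.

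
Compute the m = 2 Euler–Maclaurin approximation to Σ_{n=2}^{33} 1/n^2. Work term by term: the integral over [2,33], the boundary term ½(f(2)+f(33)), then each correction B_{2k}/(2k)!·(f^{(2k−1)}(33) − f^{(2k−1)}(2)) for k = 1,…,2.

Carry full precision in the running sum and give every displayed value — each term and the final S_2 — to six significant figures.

Integral: ∫_2^33 1/x^2 dx = 0.469697.
Endpoint term: (f(2) + f(33))/2 = (0.250000 + 0.000918274)/2 = 0.125459.
Running total after boundary: 0.595156.
Correction k=1: B_{2}/2! · (f^{(1)}(33) − f^{(1)}(2)) = 1/12 · (-5.56529e-05 − (-0.250000)) = 0.0208287.
Partial sum through k=1: 0.615985.
Correction k=2: B_{4}/4! · (f^{(3)}(33) − f^{(3)}(2)) = −1/720 · (-6.13256e-07 − (-0.750000)) = -0.00104167.

S_2 ≈ 0.614943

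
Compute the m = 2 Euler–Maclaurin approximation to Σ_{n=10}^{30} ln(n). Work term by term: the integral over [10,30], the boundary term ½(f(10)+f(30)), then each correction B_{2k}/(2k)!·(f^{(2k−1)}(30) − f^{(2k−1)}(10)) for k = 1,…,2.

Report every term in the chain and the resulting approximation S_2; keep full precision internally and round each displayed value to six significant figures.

S_2 ≈ 61.8564

Integral: ∫_10^30 ln(x) dx = 59.0101.
Endpoint term: (f(10) + f(30))/2 = (2.30259 + 3.40120)/2 = 2.85189.
Running total after boundary: 61.8620.
k=1: B_{2}/(2)! × [f^{(1)}(30) − f^{(1)}(10)] = 1/12 × (0.0333333 − 0.100000) = -0.00555556.
Running total after k=1: 61.8564.
k=2: B_{4}/(4)! × [f^{(3)}(30) − f^{(3)}(10)] = −1/720 × (7.40741e-05 − 0.00200000) = 2.67490e-06.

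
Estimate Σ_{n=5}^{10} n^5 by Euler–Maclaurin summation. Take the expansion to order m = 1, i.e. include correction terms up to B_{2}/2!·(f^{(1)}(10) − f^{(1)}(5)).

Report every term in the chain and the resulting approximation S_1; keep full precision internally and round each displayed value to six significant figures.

Integral: ∫_5^10 x^5 dx = 164062.
Endpoint term: (f(5) + f(10))/2 = (3125.00 + 100000)/2 = 51562.5.
So far: 215625.
Correction k=1: B_{2}/2! · (f^{(1)}(10) − f^{(1)}(5)) = 1/12 · (50000.0 − 3125.00) = 3906.25.

S_1 ≈ 219531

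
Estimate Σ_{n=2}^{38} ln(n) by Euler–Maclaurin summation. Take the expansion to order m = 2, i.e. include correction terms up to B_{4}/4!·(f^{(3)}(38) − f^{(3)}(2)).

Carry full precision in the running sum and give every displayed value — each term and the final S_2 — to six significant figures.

S_2 ≈ 102.968

Integral: ∫_2^38 ln(x) dx = 100.842.
Boundary: ½(f(2) + f(38)) = ½(0.693147 + 3.63759) = 2.16537.
So far: 103.007.
Correction k=1: B_{2}/2! · (f^{(1)}(38) − f^{(1)}(2)) = 1/12 · (0.0263158 − 0.500000) = -0.0394737.
Running total after k=1: 102.968.
Correction k=2: B_{4}/4! · (f^{(3)}(38) − f^{(3)}(2)) = −1/720 · (3.64485e-05 − 0.250000) = 0.000347172.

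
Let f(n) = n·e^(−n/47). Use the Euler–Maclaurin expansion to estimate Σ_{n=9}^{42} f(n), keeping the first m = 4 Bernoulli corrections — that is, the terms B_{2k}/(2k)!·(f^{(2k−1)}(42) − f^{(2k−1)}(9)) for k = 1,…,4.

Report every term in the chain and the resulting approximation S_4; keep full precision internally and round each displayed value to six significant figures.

Integral: ∫_9^42 x·e^(−x/47) dx = 461.746.
Boundary: ½(f(9) + f(42)) = ½(7.43156 + 17.1853) = 12.3084.
So far: 474.055.
Order-1 term: 1/12 · (0.0435291 − 0.667610) = -0.0520068.
Running total after k=1: 474.003.
Order-2 term: −1/720 · (0.000390165 − 0.00104983) = 9.16196e-07.
Running total after k=2: 474.003.
Order-3 term: 1/30240 · (3.44330e-07 − 8.13685e-07) = -1.55210e-11.
Running total after k=3: 474.003.
Order-4 term: −1/1209600 · (2.31795e-10 − 5.21558e-10) = 2.39552e-16.

S_4 ≈ 474.003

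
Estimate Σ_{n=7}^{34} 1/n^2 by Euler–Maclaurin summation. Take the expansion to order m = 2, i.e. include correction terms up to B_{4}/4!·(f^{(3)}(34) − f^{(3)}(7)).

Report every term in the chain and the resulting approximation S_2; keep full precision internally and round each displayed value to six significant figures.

∫_7^34 1/x^2 dx evaluates to 0.113445.
Boundary: ½(f(7) + f(34)) = ½(0.0204082 + 0.000865052) = 0.0106366.
Integral + boundary = 0.124082.
k=1: B_{2}/(2)! × [f^{(1)}(34) − f^{(1)}(7)] = 1/12 × (-5.08854e-05 − (-0.00583090)) = 0.000481668.
After k=1: 0.124564.
k=2: B_{4}/(4)! × [f^{(3)}(34) − f^{(3)}(7)] = −1/720 × (-5.28222e-07 − (-0.00142798)) = -1.98257e-06.

S_2 ≈ 0.124562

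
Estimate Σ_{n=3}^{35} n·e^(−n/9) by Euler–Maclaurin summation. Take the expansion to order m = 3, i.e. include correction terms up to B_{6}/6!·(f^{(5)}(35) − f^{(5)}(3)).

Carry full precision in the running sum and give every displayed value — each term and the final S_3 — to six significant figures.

Integral: ∫_3^35 x·e^(−x/9) dx = 69.2800.
½[f(3) + f(35)] = ½[2.14959 + 0.716383] = 1.43299.
So far: 70.7130.
Correction k=1: B_{2}/2! · (f^{(1)}(35) − f^{(1)}(3)) = 1/12 · (-0.0591300 − 0.477688) = -0.0447348.
After k=1: 70.6683.
Correction k=2: B_{4}/4! · (f^{(3)}(35) − f^{(3)}(3)) = −1/720 · (-0.000224615 − 0.0235895) = 3.30752e-05.
After k=2: 70.6683.
Correction k=3: B_{6}/6! · (f^{(5)}(35) − f^{(5)}(3)) = 1/30240 · (3.46629e-06 − 0.000509650) = -1.67389e-08.

S_3 ≈ 70.6683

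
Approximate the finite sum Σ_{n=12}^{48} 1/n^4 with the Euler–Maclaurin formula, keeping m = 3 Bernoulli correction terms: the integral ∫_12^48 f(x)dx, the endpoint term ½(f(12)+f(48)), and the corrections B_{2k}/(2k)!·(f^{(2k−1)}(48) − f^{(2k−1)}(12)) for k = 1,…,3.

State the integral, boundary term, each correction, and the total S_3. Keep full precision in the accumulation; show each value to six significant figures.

S_3 ≈ 0.000215428

The integral term ∫_12^48 1/x^4 dx = 0.000189887.
½[f(12) + f(48)] = ½[4.82253e-05 + 1.88380e-07] = 2.42068e-05.
Integral + boundary = 0.000214094.
Order-1 term: 1/12 · (-1.56983e-08 − (-1.60751e-05)) = 1.33828e-06.
Running total after k=1: 0.000215432.
Order-2 term: −1/720 · (-2.04406e-10 − (-3.34898e-06)) = -4.65108e-09.
Running total after k=2: 0.000215428.
Order-3 term: 1/30240 · (-4.96819e-12 − (-1.30238e-06)) = 4.30680e-11.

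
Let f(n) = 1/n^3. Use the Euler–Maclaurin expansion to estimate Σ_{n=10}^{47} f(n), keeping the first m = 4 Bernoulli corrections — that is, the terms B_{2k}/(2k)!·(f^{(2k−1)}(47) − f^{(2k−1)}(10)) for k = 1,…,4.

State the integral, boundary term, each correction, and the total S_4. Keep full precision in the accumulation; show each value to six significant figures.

S_4 ≈ 0.00530334

∫_10^47 1/x^3 dx evaluates to 0.00477365.
Endpoint term: (f(10) + f(47))/2 = (0.00100000 + 9.63178e-06)/2 = 0.000504816.
Running total after boundary: 0.00527847.
Correction k=1: B_{2}/2! · (f^{(1)}(47) − f^{(1)}(10)) = 1/12 · (-6.14794e-07 − (-0.000300000)) = 2.49488e-05.
Running total after k=1: 0.00530342.
Correction k=2: B_{4}/4! · (f^{(3)}(47) − f^{(3)}(10)) = −1/720 · (-5.56627e-09 − (-6.00000e-05)) = -8.33256e-08.
Running total after k=2: 0.00530333.
Correction k=3: B_{6}/6! · (f^{(5)}(47) − f^{(5)}(10)) = 1/30240 · (-1.05832e-10 − (-2.52000e-05)) = 8.33330e-10.
Running total after k=3: 0.00530334.
Correction k=4: B_{8}/8! · (f^{(7)}(47) − f^{(7)}(10)) = −1/1209600 · (-3.44949e-12 − (-1.81440e-05)) = -1.50000e-11.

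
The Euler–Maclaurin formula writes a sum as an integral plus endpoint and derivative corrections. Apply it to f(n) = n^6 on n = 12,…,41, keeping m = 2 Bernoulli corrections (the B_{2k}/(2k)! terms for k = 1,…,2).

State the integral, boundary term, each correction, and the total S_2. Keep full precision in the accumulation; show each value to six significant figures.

∫_12^41 x^6 dx evaluates to 2.78169e+10.
Boundary: ½(f(12) + f(41)) = ½(2.98598e+06 + 4.75010e+09) = 2.37655e+09.
Integral + boundary = 3.01935e+10.
Order-1 term: 1/12 · (6.95137e+08 − 1.49299e+06) = 5.78037e+07.
Partial sum through k=1: 3.02513e+10.
Order-2 term: −1/720 · (8.27052e+06 − 207360) = -11198.8.

S_2 ≈ 3.02513e+10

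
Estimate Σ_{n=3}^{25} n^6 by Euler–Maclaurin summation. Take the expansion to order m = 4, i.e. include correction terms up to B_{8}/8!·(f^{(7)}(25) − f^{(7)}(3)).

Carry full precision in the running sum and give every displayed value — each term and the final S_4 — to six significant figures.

S_4 ≈ 9.98881e+08

∫_3^25 x^6 dx evaluates to 8.71930e+08.
½[f(3) + f(25)] = ½[729.000 + 2.44141e+08] = 1.22071e+08.
So far: 9.94001e+08.
Order-1 term: 1/12 · (5.85938e+07 − 1458.00) = 4.88269e+06.
After k=1: 9.98884e+08.
Order-2 term: −1/720 · (1.87500e+06 − 3240.00) = -2599.67.
After k=2: 9.98881e+08.
Order-3 term: 1/30240 · (18000.0 − 2160.00) = 0.523810.
After k=3: 9.98881e+08.
Order-4 term: −1/1209600 · (0.00000 − 0.00000) = 0.00000.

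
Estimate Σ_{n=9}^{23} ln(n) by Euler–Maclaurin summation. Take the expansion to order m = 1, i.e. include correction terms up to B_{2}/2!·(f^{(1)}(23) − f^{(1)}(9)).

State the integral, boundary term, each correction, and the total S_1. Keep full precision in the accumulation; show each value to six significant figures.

The integral term ∫_9^23 ln(x) dx = 38.3413.
Endpoint term: (f(9) + f(23))/2 = (2.19722 + 3.13549)/2 = 2.66636.
Integral + boundary = 41.0077.
k=1: B_{2}/(2)! × [f^{(1)}(23) − f^{(1)}(9)] = 1/12 × (0.0434783 − 0.111111) = -0.00563607.

S_1 ≈ 41.0021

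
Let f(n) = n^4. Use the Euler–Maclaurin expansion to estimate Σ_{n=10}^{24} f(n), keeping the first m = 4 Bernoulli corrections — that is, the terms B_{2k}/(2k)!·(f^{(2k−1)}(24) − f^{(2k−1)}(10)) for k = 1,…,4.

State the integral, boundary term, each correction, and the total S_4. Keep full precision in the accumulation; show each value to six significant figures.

Integral: ∫_10^24 x^4 dx = 1.57252e+06.
Boundary: ½(f(10) + f(24)) = ½(10000.0 + 331776) = 170888.
So far: 1.74341e+06.
Correction k=1: B_{2}/2! · (f^{(1)}(24) − f^{(1)}(10)) = 1/12 · (55296.0 − 4000.00) = 4274.67.
Running total after k=1: 1.74769e+06.
Correction k=2: B_{4}/4! · (f^{(3)}(24) − f^{(3)}(10)) = −1/720 · (576.000 − 240.000) = -0.466667.
Running total after k=2: 1.74769e+06.
Correction k=3: B_{6}/6! · (f^{(5)}(24) − f^{(5)}(10)) = 1/30240 · (0.00000 − 0.00000) = 0.00000.
Running total after k=3: 1.74769e+06.
Correction k=4: B_{8}/8! · (f^{(7)}(24) − f^{(7)}(10)) = −1/1209600 · (0.00000 − 0.00000) = 0.00000.

S_4 ≈ 1.74769e+06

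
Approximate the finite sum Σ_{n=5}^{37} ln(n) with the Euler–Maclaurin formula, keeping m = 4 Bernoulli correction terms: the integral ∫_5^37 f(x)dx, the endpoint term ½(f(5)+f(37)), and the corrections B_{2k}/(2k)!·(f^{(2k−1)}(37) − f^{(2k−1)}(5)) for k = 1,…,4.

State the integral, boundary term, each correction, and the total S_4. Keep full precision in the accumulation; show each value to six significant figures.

S_4 ≈ 96.1526

∫_5^37 ln(x) dx evaluates to 93.5568.
Boundary: ½(f(5) + f(37)) = ½(1.60944 + 3.61092) = 2.61018.
Running total after boundary: 96.1670.
k=1: B_{2}/(2)! × [f^{(1)}(37) − f^{(1)}(5)] = 1/12 × (0.0270270 − 0.200000) = -0.0144144.
Running total after k=1: 96.1525.
k=2: B_{4}/(4)! × [f^{(3)}(37) − f^{(3)}(5)] = −1/720 × (3.94843e-05 − 0.0160000) = 2.21674e-05.
Running total after k=2: 96.1526.
k=3: B_{6}/(6)! × [f^{(5)}(37) − f^{(5)}(5)] = 1/30240 × (3.46101e-07 − 0.00768000) = -2.53957e-07.
Running total after k=3: 96.1526.
k=4: B_{8}/(8)! × [f^{(7)}(37) − f^{(7)}(5)] = −1/1209600 × (7.58439e-09 − 0.00921600) = 7.61904e-09.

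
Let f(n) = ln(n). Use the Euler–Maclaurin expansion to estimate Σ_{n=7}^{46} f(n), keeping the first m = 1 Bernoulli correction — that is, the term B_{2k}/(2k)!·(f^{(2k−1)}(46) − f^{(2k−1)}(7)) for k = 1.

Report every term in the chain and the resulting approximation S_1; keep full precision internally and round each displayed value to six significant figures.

The integral term ∫_7^46 ln(x) dx = 123.496.
½[f(7) + f(46)] = ½[1.94591 + 3.82864] = 2.88728.
Integral + boundary = 126.383.
k=1: B_{2}/(2)! × [f^{(1)}(46) − f^{(1)}(7)] = 1/12 × (0.0217391 − 0.142857) = -0.0100932.

S_1 ≈ 126.373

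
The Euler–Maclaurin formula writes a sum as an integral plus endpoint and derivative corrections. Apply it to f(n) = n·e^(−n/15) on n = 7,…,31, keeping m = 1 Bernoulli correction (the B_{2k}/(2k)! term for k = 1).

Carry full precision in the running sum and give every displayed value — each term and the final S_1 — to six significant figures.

∫_7^31 x·e^(−x/15) dx evaluates to 119.580.
Boundary: ½(f(7) + f(31)) = ½(4.38962 + 3.92482) = 4.15722.
Integral + boundary = 123.738.
Order-1 term: 1/12 · (-0.135048 − 0.334448) = -0.0391246.

S_1 ≈ 123.699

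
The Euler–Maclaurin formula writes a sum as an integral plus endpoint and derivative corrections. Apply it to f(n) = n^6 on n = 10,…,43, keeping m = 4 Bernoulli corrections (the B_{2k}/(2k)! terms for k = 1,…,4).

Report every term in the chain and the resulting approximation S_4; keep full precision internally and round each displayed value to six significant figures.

S_4 ≈ 4.20644e+10

Integral: ∫_10^43 x^6 dx = 3.88298e+10.
Boundary: ½(f(10) + f(43)) = ½(1.00000e+06 + 6.32136e+09) = 3.16118e+09.
So far: 4.19910e+10.
Correction k=1: B_{2}/2! · (f^{(1)}(43) − f^{(1)}(10)) = 1/12 · (8.82051e+08 − 600000) = 7.34542e+07.
After k=1: 4.20644e+10.
Correction k=2: B_{4}/4! · (f^{(3)}(43) − f^{(3)}(10)) = −1/720 · (9.54084e+06 − 120000) = -13084.5.
After k=2: 4.20644e+10.
Correction k=3: B_{6}/6! · (f^{(5)}(43) − f^{(5)}(10)) = 1/30240 · (30960.0 − 7200.00) = 0.785714.
After k=3: 4.20644e+10.
Correction k=4: B_{8}/8! · (f^{(7)}(43) − f^{(7)}(10)) = −1/1209600 · (0.00000 − 0.00000) = 0.00000.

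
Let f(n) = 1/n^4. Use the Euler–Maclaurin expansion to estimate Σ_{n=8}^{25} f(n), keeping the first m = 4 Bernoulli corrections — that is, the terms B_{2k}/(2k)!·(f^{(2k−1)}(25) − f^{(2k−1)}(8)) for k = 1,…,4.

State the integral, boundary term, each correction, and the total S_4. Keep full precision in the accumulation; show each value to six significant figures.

S_4 ≈ 0.000763119

The integral term ∫_8^25 1/x^4 dx = 0.000629708.
Boundary: ½(f(8) + f(25)) = ½(0.000244141 + 2.56000e-06) = 0.000123350.
Running total after boundary: 0.000753059.
Order-1 term: 1/12 · (-4.09600e-07 − (-0.000122070)) = 1.01384e-05.
Running total after k=1: 0.000763197.
Order-2 term: −1/720 · (-1.96608e-08 − (-5.72205e-05)) = -7.94456e-08.
Running total after k=2: 0.000763118.
Order-3 term: 1/30240 · (-1.76161e-09 − (-5.00679e-05)) = 1.65563e-09.
Running total after k=3: 0.000763119.
Order-4 term: −1/1209600 · (-2.53672e-10 − (-7.04080e-05)) = -5.82075e-11.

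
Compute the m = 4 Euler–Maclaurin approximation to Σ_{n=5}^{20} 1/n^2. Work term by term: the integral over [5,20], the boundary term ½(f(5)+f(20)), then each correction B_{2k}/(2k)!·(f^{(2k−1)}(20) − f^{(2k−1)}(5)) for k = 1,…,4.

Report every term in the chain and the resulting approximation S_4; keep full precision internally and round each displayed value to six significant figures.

S_4 ≈ 0.172552

∫_5^20 1/x^2 dx evaluates to 0.150000.
½[f(5) + f(20)] = ½[0.0400000 + 0.00250000] = 0.0212500.
So far: 0.171250.
Correction k=1: B_{2}/2! · (f^{(1)}(20) − f^{(1)}(5)) = 1/12 · (-0.000250000 − (-0.0160000)) = 0.00131250.
Running total after k=1: 0.172562.
Correction k=2: B_{4}/4! · (f^{(3)}(20) − f^{(3)}(5)) = −1/720 · (-7.50000e-06 − (-0.00768000)) = -1.06562e-05.
Running total after k=2: 0.172552.
Correction k=3: B_{6}/6! · (f^{(5)}(20) − f^{(5)}(5)) = 1/30240 · (-5.62500e-07 − (-0.00921600)) = 3.04743e-07.
Running total after k=3: 0.172552.
Correction k=4: B_{8}/8! · (f^{(7)}(20) − f^{(7)}(5)) = −1/1209600 · (-7.87500e-08 − (-0.0206438)) = -1.70666e-08.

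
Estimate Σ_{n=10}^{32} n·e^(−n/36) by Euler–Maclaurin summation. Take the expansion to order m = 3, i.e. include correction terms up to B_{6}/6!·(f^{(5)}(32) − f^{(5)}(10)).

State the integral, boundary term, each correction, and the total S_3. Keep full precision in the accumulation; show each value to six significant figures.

S_3 ≈ 258.283

The integral term ∫_10^32 x·e^(−x/36) dx = 247.959.
Boundary: ½(f(10) + f(32)) = ½(7.57465 + 13.1556) = 10.3651.
So far: 258.324.
Order-1 term: 1/12 · (0.0456791 − 0.547058) = -0.0417816.
After k=1: 258.283.
Order-2 term: −1/720 · (0.000669679 − 0.00159104) = 1.27967e-06.
After k=2: 258.283.
Order-3 term: 1/30240 · (1.00626e-06 − 2.12961e-06) = -3.71477e-11.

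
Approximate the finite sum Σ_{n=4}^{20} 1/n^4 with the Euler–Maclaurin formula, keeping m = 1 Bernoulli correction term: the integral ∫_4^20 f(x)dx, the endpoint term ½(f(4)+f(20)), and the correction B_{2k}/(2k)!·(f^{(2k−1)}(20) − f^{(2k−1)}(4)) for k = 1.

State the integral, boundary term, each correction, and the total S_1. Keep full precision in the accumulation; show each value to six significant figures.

S_1 ≈ 0.00744833

Integral: ∫_4^20 1/x^4 dx = 0.00516667.
Boundary: ½(f(4) + f(20)) = ½(0.00390625 + 6.25000e-06) = 0.00195625.
Running total after boundary: 0.00712292.
k=1: B_{2}/(2)! × [f^{(1)}(20) − f^{(1)}(4)] = 1/12 × (-1.25000e-06 − (-0.00390625)) = 0.000325417.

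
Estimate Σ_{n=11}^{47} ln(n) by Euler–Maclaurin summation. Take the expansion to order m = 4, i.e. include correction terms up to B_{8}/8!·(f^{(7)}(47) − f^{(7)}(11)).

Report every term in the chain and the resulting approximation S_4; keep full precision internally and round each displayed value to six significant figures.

S_4 ≈ 121.698

The integral term ∫_11^47 ln(x) dx = 118.580.
½[f(11) + f(47)] = ½[2.39790 + 3.85015] = 3.12402.
Running total after boundary: 121.704.
k=1: B_{2}/(2)! × [f^{(1)}(47) − f^{(1)}(11)] = 1/12 × (0.0212766 − 0.0909091) = -0.00580271.
After k=1: 121.698.
k=2: B_{4}/(4)! × [f^{(3)}(47) − f^{(3)}(11)] = −1/720 × (1.92636e-05 − 0.00150263) = 2.06023e-06.
After k=2: 121.698.
k=3: B_{6}/(6)! × [f^{(5)}(47) − f^{(5)}(11)] = 1/30240 × (1.04646e-07 − 0.000149021) = -4.92449e-09.
After k=3: 121.698.
k=4: B_{8}/(8)! × [f^{(7)}(47) − f^{(7)}(11)] = −1/1209600 × (1.42117e-09 − 3.69474e-05) = 3.05440e-11.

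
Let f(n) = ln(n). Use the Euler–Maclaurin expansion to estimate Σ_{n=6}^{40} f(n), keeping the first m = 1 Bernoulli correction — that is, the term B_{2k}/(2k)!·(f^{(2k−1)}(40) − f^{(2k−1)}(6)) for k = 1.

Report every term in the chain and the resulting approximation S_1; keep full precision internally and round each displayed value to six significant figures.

S_1 ≈ 105.533

Integral: ∫_6^40 ln(x) dx = 102.805.
½[f(6) + f(40)] = ½[1.79176 + 3.68888] = 2.74032.
Integral + boundary = 105.545.
Order-1 term: 1/12 · (0.0250000 − 0.166667) = -0.0118056.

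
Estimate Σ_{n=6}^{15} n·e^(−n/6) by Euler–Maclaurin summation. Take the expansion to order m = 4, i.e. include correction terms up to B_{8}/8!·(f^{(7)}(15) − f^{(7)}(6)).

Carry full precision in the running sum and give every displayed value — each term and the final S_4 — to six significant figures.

The integral term ∫_6^15 x·e^(−x/6) dx = 16.1446.
Endpoint term: (f(6) + f(15))/2 = (2.20728 + 1.23127)/2 = 1.71928.
Running total after boundary: 17.8639.
k=1: B_{2}/(2)! × [f^{(1)}(15) − f^{(1)}(6)] = 1/12 × (-0.123127 − 0.00000) = -0.0102606.
After k=1: 17.8536.
k=2: B_{4}/(4)! × [f^{(3)}(15) − f^{(3)}(6)] = −1/720 × (0.00114007 − 0.0204377) = 2.68023e-05.
After k=2: 17.8537.
k=3: B_{6}/(6)! × [f^{(5)}(15) − f^{(5)}(6)] = 1/30240 × (0.000158343 − 0.00113543) = -3.23111e-08.
After k=3: 17.8537.
k=4: B_{8}/(8)! × [f^{(7)}(15) − f^{(7)}(6)] = −1/1209600 × (7.91715e-06 − 4.73096e-05) = 3.25665e-11.

S_4 ≈ 17.8537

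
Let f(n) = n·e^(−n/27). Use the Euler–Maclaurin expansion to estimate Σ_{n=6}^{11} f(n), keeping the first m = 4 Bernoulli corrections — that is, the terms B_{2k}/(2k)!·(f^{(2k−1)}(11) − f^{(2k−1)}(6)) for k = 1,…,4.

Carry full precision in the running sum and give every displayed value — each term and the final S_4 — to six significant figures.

Integral: ∫_6^11 x·e^(−x/27) dx = 30.7843.
Endpoint term: (f(6) + f(11))/2 = (4.80442 + 7.31910)/2 = 6.06176.
Running total after boundary: 36.8460.
k=1: B_{2}/(2)! × [f^{(1)}(11) − f^{(1)}(6)] = 1/12 × (0.394295 − 0.622796) = -0.0190417.
After k=1: 36.8270.
k=2: B_{4}/(4)! × [f^{(3)}(11) − f^{(3)}(6)] = −1/720 × (0.00236631 − 0.00305113) = 9.51130e-07.
After k=2: 36.8270.
k=3: B_{6}/(6)! × [f^{(5)}(11) − f^{(5)}(6)] = 1/30240 × (5.75000e-06 − 7.19881e-06) = -4.79104e-11.
After k=3: 36.8270.
k=4: B_{8}/(8)! × [f^{(7)}(11) − f^{(7)}(6)] = −1/1209600 × (1.13224e-08 − 1.40086e-08) = 2.22073e-15.

S_4 ≈ 36.8270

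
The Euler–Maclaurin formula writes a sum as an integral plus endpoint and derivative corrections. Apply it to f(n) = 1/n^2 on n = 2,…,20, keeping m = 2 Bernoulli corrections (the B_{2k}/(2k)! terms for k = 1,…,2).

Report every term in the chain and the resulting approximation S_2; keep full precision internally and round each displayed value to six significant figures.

S_2 ≈ 0.596021

∫_2^20 1/x^2 dx evaluates to 0.450000.
Endpoint term: (f(2) + f(20))/2 = (0.250000 + 0.00250000)/2 = 0.126250.
Integral + boundary = 0.576250.
Correction k=1: B_{2}/2! · (f^{(1)}(20) − f^{(1)}(2)) = 1/12 · (-0.000250000 − (-0.250000)) = 0.0208125.
After k=1: 0.597063.
Correction k=2: B_{4}/4! · (f^{(3)}(20) − f^{(3)}(2)) = −1/720 · (-7.50000e-06 − (-0.750000)) = -0.00104166.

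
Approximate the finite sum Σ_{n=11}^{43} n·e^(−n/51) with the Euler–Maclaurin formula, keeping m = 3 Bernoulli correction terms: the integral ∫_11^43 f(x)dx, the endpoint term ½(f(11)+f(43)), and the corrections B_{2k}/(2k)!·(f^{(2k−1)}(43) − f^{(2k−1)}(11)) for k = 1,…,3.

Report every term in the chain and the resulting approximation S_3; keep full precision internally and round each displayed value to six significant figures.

S_3 ≈ 499.036

∫_11^43 x·e^(−x/51) dx evaluates to 485.397.
Endpoint term: (f(11) + f(43))/2 = (8.86587 + 18.5054)/2 = 13.6856.
Running total after boundary: 499.083.
k=1: B_{2}/(2)! × [f^{(1)}(43) − f^{(1)}(11)] = 1/12 × (0.0675072 − 0.632148) = -0.0470534.
Running total after k=1: 499.036.
k=2: B_{4}/(4)! × [f^{(3)}(43) − f^{(3)}(11)] = −1/720 × (0.000356872 − 0.000862793) = 7.02668e-07.
Running total after k=2: 499.036.
k=3: B_{6}/(6)! × [f^{(5)}(43) − f^{(5)}(11)] = 1/30240 × (2.64433e-07 − 5.69990e-07) = -1.01044e-11.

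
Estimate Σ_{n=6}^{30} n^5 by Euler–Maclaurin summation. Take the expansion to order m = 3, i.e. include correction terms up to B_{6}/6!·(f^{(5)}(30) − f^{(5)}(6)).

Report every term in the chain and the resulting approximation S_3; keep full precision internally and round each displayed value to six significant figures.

S_3 ≈ 1.33983e+08

∫_6^30 x^5 dx evaluates to 1.21492e+08.
Endpoint term: (f(6) + f(30))/2 = (7776.00 + 2.43000e+07)/2 = 1.21539e+07.
Running total after boundary: 1.33646e+08.
k=1: B_{2}/(2)! × [f^{(1)}(30) − f^{(1)}(6)] = 1/12 × (4.05000e+06 − 6480.00) = 336960.
After k=1: 1.33983e+08.
k=2: B_{4}/(4)! × [f^{(3)}(30) − f^{(3)}(6)] = −1/720 × (54000.0 − 2160.00) = -72.0000.
After k=2: 1.33983e+08.
k=3: B_{6}/(6)! × [f^{(5)}(30) − f^{(5)}(6)] = 1/30240 × (120.000 − 120.000) = 0.00000.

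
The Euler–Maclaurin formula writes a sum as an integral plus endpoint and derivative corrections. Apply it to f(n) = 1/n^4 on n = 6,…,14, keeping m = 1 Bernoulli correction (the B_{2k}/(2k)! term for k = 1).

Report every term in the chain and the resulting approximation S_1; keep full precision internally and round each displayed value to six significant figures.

Integral: ∫_6^14 1/x^4 dx = 0.00142173.
Boundary: ½(f(6) + f(14)) = ½(0.000771605 + 2.60308e-05) = 0.000398818.
Integral + boundary = 0.00182055.
Order-1 term: 1/12 · (-7.43738e-06 − (-0.000514403)) = 4.22472e-05.

S_1 ≈ 0.00186280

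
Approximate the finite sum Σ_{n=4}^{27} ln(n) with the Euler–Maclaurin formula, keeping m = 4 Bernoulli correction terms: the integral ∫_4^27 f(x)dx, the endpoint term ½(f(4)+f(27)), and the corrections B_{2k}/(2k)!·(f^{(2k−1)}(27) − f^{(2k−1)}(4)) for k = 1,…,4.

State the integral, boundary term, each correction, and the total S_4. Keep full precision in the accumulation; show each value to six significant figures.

S_4 ≈ 62.7658

∫_4^27 ln(x) dx evaluates to 60.4424.
Endpoint term: (f(4) + f(27))/2 = (1.38629 + 3.29584)/2 = 2.34107.
Integral + boundary = 62.7835.
Correction k=1: B_{2}/2! · (f^{(1)}(27) − f^{(1)}(4)) = 1/12 · (0.0370370 − 0.250000) = -0.0177469.
Running total after k=1: 62.7657.
Correction k=2: B_{4}/4! · (f^{(3)}(27) − f^{(3)}(4)) = −1/720 · (0.000101611 − 0.0312500) = 4.32617e-05.
Running total after k=2: 62.7658.
Correction k=3: B_{6}/6! · (f^{(5)}(27) − f^{(5)}(4)) = 1/30240 · (1.67260e-06 − 0.0234375) = -7.74994e-07.
Running total after k=3: 62.7658.
Correction k=4: B_{8}/8! · (f^{(7)}(27) − f^{(7)}(4)) = −1/1209600 · (6.88313e-08 − 0.0439453) = 3.63304e-08.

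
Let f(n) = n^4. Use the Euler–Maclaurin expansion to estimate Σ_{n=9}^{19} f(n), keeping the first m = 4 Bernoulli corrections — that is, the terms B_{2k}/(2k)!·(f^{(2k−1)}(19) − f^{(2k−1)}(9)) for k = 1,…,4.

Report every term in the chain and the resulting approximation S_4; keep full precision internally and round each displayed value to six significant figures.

The integral term ∫_9^19 x^4 dx = 483410.
Boundary: ½(f(9) + f(19)) = ½(6561.00 + 130321) = 68441.0.
Integral + boundary = 551851.
Correction k=1: B_{2}/2! · (f^{(1)}(19) − f^{(1)}(9)) = 1/12 · (27436.0 − 2916.00) = 2043.33.
Partial sum through k=1: 553894.
Correction k=2: B_{4}/4! · (f^{(3)}(19) − f^{(3)}(9)) = −1/720 · (456.000 − 216.000) = -0.333333.
Partial sum through k=2: 553894.
Correction k=3: B_{6}/6! · (f^{(5)}(19) − f^{(5)}(9)) = 1/30240 · (0.00000 − 0.00000) = 0.00000.
Partial sum through k=3: 553894.
Correction k=4: B_{8}/8! · (f^{(7)}(19) − f^{(7)}(9)) = −1/1209600 · (0.00000 − 0.00000) = 0.00000.

S_4 ≈ 553894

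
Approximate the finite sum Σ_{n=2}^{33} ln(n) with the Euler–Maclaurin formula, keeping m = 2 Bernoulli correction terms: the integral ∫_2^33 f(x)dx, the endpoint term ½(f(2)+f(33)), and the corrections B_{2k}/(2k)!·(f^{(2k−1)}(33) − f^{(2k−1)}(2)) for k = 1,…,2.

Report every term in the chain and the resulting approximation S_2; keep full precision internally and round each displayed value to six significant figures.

S_2 ≈ 85.0545

Integral: ∫_2^33 ln(x) dx = 82.9985.
Boundary: ½(f(2) + f(33)) = ½(0.693147 + 3.49651) = 2.09483.
So far: 85.0933.
k=1: B_{2}/(2)! × [f^{(1)}(33) − f^{(1)}(2)] = 1/12 × (0.0303030 − 0.500000) = -0.0391414.
Partial sum through k=1: 85.0541.
k=2: B_{4}/(4)! × [f^{(3)}(33) − f^{(3)}(2)] = −1/720 × (5.56529e-05 − 0.250000) = 0.000347145.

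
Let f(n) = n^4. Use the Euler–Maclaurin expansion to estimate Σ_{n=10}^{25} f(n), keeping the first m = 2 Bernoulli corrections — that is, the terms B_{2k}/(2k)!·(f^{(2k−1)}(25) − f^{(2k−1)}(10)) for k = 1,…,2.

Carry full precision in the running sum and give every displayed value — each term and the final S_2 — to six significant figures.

S_2 ≈ 2.13831e+06

∫_10^25 x^4 dx evaluates to 1.93312e+06.
Boundary: ½(f(10) + f(25)) = ½(10000.0 + 390625) = 200312.
Running total after boundary: 2.13344e+06.
k=1: B_{2}/(2)! × [f^{(1)}(25) − f^{(1)}(10)] = 1/12 × (62500.0 − 4000.00) = 4875.00.
Running total after k=1: 2.13831e+06.
k=2: B_{4}/(4)! × [f^{(3)}(25) − f^{(3)}(10)] = −1/720 × (600.000 − 240.000) = -0.500000.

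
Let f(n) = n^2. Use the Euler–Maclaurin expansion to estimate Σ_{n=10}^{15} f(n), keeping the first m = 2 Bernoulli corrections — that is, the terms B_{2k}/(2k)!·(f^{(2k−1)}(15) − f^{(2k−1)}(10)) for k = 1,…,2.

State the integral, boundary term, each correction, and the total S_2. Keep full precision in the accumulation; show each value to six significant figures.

Integral: ∫_10^15 x^2 dx = 791.667.
Boundary: ½(f(10) + f(15)) = ½(100.000 + 225.000) = 162.500.
Running total after boundary: 954.167.
k=1: B_{2}/(2)! × [f^{(1)}(15) − f^{(1)}(10)] = 1/12 × (30.0000 − 20.0000) = 0.833333.
Running total after k=1: 955.000.
k=2: B_{4}/(4)! × [f^{(3)}(15) − f^{(3)}(10)] = −1/720 × (0.00000 − 0.00000) = 0.00000.

S_2 ≈ 955.000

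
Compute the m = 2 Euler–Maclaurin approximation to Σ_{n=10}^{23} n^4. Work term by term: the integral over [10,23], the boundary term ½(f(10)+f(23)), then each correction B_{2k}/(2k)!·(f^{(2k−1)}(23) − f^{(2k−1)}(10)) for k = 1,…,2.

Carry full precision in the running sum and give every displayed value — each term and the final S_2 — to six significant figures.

S_2 ≈ 1.41591e+06

The integral term ∫_10^23 x^4 dx = 1.26727e+06.
Endpoint term: (f(10) + f(23))/2 = (10000.0 + 279841)/2 = 144920.
So far: 1.41219e+06.
Correction k=1: B_{2}/2! · (f^{(1)}(23) − f^{(1)}(10)) = 1/12 · (48668.0 − 4000.00) = 3722.33.
After k=1: 1.41591e+06.
Correction k=2: B_{4}/4! · (f^{(3)}(23) − f^{(3)}(10)) = −1/720 · (552.000 − 240.000) = -0.433333.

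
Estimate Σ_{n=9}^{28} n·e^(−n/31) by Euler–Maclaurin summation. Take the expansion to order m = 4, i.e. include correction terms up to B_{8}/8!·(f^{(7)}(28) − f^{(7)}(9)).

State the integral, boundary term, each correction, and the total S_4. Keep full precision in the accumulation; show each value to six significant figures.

The integral term ∫_9^28 x·e^(−x/31) dx = 186.327.
Endpoint term: (f(9) + f(28))/2 = (6.73220 + 11.3473)/2 = 9.03974.
So far: 195.366.
k=1: B_{2}/(2)! × [f^{(1)}(28) − f^{(1)}(9)] = 1/12 × (0.0392187 − 0.530854) = -0.0409696.
Running total after k=1: 195.325.
k=2: B_{4}/(4)! × [f^{(3)}(28) − f^{(3)}(9)] = −1/720 × (0.000884224 − 0.00210916) = 1.70129e-06.
Running total after k=2: 195.325.
k=3: B_{6}/(6)! × [f^{(5)}(28) − f^{(5)}(9)] = 1/30240 × (1.79775e-06 − 3.81469e-06) = -6.66977e-11.
Running total after k=3: 195.325.
k=4: B_{8}/(8)! × [f^{(7)}(28) − f^{(7)}(9)] = −1/1209600 × (2.78397e-09 − 5.65517e-09) = 2.37368e-15.

S_4 ≈ 195.325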